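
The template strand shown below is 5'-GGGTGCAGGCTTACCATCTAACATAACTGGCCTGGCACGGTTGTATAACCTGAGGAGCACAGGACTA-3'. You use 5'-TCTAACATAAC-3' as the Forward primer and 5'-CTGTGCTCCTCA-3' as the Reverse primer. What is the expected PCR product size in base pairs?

46 bp

The forward primer matches the template at positions 17–27.
Taking the reverse complement of CTGTGCTCCTCA gives TGAGGAGCACAG, found at positions 51–62 on the template; the primer anneals here to the top strand with its 3' end pointing upstream.
The product runs from position 17 to position 62, so its length is 62 − 17 + 1 = 46 bp.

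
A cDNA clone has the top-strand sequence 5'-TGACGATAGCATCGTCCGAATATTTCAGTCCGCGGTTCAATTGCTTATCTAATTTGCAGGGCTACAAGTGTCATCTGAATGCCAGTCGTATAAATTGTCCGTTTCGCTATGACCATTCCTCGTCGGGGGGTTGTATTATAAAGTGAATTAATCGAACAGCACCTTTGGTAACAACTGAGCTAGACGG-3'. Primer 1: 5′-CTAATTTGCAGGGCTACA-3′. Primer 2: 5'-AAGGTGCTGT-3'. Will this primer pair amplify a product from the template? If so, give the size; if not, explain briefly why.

Yes — a 117 bp product.

Primer 1 (CTAATTTGCAGGGCTACA) matches the top strand at positions 49–66; it acts as a forward primer.
Primer 2's reverse complement is ACAGCACCTT, matching the top strand at positions 156–165; it acts as a reverse primer.
The 3' ends face each other across positions 49–165, giving a 117 bp product.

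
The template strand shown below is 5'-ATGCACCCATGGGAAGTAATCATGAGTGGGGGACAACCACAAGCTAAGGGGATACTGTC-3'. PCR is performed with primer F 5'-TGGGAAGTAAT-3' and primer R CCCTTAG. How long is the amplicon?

Forward primer TGGGAAGTAAT is found on the top strand at positions 10–20.
The reverse primer's reverse complement is CTAAGGG, which matches the template at positions 44–50.
Amplicon spans positions 10–50: 41 bp.

41 bp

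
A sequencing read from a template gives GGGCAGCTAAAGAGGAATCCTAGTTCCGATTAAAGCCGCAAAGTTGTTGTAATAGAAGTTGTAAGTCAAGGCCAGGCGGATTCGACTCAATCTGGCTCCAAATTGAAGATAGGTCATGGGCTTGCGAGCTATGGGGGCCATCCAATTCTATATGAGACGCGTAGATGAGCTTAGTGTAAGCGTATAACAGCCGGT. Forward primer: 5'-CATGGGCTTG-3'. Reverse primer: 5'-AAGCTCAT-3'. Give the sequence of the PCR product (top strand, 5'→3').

5'-CATGGGCTTGCGAGCTATGGGGGCCATCCAATTCTATATGAGACGCGTAGATGAGCTT-3'

Scanning the template, CATGGGCTTG occurs at positions 115–124; this primer anneals to the bottom strand there with its 3' end pointing downstream.
The reverse primer's reverse complement is ATGAGCTT, which matches the template at positions 165–172.
The product is the template from position 115 through 172 (58 bp).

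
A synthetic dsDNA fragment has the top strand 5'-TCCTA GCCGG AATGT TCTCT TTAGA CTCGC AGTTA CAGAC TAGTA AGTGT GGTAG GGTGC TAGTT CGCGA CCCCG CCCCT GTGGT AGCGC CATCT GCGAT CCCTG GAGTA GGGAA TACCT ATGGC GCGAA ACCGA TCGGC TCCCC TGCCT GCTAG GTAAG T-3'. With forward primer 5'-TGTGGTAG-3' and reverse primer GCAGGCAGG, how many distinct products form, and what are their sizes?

Two products: 105 bp, 73 bp

The forward primer TGTGGTAG matches the top strand at positions 48–55, 80–87.
The reverse primer's reverse complement is CCTGCCTGC, matching at positions 144–152.
Each forward site pairs with the reverse site to give a product ending at position 152: sizes 105, 73 bp.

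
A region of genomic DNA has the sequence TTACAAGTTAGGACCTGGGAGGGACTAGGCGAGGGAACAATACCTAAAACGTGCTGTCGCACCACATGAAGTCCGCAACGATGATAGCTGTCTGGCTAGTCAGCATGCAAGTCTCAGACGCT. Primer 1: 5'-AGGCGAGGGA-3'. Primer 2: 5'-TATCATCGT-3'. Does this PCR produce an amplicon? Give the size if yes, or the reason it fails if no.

Primer 1 (AGGCGAGGGA) matches the top strand at positions 27–36; it acts as a forward primer.
Primer 2's reverse complement is ACGATGATA, matching the top strand at positions 78–86; it acts as a reverse primer.
The 3' ends face each other across positions 27–86, giving a 60 bp product.

Yes — a 60 bp product.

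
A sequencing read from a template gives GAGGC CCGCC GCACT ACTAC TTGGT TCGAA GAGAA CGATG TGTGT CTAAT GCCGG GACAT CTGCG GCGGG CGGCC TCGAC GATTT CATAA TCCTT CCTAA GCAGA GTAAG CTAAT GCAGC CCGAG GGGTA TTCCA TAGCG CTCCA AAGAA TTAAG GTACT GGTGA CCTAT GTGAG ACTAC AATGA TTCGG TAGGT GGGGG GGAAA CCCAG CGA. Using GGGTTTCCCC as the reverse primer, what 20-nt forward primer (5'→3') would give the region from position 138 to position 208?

5'-GCGCTCCAAAGAATTAAGGT-3'

The reverse primer's reverse complement GGGGAAACCC matches the template at positions 199–208; the product starts at position 138.
The forward primer is identical to the top strand over positions 138–157: GCGCTCCAAAGAATTAAGGT.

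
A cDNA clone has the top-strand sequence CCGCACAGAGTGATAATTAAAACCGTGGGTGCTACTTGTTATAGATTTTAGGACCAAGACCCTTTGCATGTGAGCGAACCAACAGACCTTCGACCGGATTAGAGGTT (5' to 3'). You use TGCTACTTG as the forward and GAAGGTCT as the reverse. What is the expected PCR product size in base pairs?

62 bp

The forward primer matches the template at positions 30–38.
The reverse primer's reverse complement is AGACCTTC, which matches the template at positions 84–91.
Product length = (reverse-primer end) − (forward-primer start) + 1 = 91 − 30 + 1 = 62 bp.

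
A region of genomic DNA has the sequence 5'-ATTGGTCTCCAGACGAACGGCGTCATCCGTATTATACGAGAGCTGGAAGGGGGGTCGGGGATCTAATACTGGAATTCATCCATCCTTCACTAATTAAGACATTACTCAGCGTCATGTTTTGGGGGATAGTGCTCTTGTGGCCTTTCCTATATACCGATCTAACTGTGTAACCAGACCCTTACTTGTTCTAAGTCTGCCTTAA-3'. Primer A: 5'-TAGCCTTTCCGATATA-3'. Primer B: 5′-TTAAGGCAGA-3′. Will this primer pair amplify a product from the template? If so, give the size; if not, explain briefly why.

Primer A (TAGCCTTTCCGATATA) does not match the top strand, and its reverse complement TATATCGGAAAGGCTA does not match either.
With no annealing site for primer A, no amplification occurs.

No product — primer A has no binding site in the template.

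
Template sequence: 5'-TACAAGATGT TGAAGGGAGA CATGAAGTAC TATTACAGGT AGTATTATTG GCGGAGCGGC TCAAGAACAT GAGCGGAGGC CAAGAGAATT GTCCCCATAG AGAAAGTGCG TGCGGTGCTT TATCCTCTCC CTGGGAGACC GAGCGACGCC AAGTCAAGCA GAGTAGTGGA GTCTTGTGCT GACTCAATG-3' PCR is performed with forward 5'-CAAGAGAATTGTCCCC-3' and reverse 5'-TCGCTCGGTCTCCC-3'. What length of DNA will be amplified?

Scanning the template, CAAGAGAATTGTCCCC occurs at positions 81–96; this primer anneals to the bottom strand there with its 3' end pointing downstream.
Taking the reverse complement of TCGCTCGGTCTCCC gives GGGAGACCGAGCGA, found at positions 133–146 on the template; the primer anneals here to the top strand with its 3' end pointing upstream.
Amplicon spans positions 81–146: 66 bp.

66 bp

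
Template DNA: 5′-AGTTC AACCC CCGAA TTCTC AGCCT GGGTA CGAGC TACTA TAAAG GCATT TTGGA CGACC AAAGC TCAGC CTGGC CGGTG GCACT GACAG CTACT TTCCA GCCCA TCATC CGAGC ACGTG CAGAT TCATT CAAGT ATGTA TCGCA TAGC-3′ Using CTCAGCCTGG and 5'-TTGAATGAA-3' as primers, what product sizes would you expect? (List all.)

116 bp, 69 bp

The forward primer CTCAGCCTGG matches the top strand at positions 18–27, 65–74.
The reverse primer's reverse complement is TTCATTCAA, matching at positions 125–133.
Each forward site pairs with the reverse site to give a product ending at position 133: sizes 116, 69 bp.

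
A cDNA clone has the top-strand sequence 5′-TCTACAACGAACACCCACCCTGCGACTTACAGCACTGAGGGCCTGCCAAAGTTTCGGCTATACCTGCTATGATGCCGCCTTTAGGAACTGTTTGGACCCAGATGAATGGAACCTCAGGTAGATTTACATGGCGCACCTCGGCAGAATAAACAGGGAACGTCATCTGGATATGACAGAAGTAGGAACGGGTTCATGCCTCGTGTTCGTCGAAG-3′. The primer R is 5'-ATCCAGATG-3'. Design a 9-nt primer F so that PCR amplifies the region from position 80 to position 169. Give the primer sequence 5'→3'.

5'-TTTAGGAAC-3'

The reverse primer's reverse complement CATCTGGAT matches the template at positions 161–169; the product starts at position 80.
The forward primer is identical to the top strand over positions 80–88: TTTAGGAAC.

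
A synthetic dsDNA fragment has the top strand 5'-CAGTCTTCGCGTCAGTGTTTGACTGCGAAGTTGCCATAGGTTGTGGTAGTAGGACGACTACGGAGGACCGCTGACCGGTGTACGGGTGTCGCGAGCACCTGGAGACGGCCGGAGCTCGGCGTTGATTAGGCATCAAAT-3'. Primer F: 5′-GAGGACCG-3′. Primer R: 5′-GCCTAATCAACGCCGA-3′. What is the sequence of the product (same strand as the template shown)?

5'-GAGGACCGCTGACCGGTGTACGGGTGTCGCGAGCACCTGGAGACGGCCGGAGCTCGGCGTTGATTAGGC-3'

Forward primer GAGGACCG is found on the top strand at positions 63–70.
Taking the reverse complement of GCCTAATCAACGCCGA gives TCGGCGTTGATTAGGC, found at positions 116–131 on the template; the primer anneals here to the top strand with its 3' end pointing upstream.
The product is the template from position 63 through 131 (69 bp).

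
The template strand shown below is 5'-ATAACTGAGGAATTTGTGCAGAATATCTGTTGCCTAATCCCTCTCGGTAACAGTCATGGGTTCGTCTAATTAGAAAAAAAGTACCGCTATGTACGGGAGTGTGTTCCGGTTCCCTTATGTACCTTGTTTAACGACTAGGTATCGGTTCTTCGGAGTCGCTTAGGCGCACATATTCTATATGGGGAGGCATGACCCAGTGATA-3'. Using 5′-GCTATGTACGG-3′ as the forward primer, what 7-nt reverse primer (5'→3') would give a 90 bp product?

The forward primer binds at positions 86–96, so a 90 bp product ends at position 86 + 90 − 1 = 175.
The reverse primer anneals to the top strand over positions 169–175, i.e. to CATATTC.
Its sequence written 5'→3' is the reverse complement: GAATATG.

5'-GAATATG-3'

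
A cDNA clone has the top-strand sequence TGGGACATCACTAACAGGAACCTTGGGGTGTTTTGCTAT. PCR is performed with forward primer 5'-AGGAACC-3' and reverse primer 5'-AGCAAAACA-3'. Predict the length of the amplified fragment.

22 bp

Scanning the template, AGGAACC occurs at positions 16–22; this primer anneals to the bottom strand there with its 3' end pointing downstream.
The reverse primer's reverse complement is TGTTTTGCT, which matches the template at positions 29–37.
Amplicon spans positions 16–37: 22 bp.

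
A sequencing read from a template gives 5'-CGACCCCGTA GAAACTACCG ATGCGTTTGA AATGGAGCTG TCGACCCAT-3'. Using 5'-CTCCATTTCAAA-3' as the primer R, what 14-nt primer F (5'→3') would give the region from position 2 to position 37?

The reverse primer's reverse complement TTTGAAATGGAG matches the template at positions 26–37; the product starts at position 2.
The forward primer is identical to the top strand over positions 2–15: GACCCCGTAGAAAC.

5'-GACCCCGTAGAAAC-3'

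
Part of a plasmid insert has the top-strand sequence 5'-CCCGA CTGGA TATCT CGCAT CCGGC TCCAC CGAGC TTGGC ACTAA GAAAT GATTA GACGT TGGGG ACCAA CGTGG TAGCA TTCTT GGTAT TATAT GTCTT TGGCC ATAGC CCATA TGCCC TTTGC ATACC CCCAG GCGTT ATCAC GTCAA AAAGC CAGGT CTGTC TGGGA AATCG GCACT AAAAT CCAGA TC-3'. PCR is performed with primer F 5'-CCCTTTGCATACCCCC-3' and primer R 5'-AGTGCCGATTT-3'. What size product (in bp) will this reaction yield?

Forward primer CCCTTTGCATACCCCC is found on the top strand at positions 118–133.
Taking the reverse complement of AGTGCCGATTT gives AAATCGGCACT, found at positions 170–180 on the template; the primer anneals here to the top strand with its 3' end pointing upstream.
Product length = (reverse-primer end) − (forward-primer start) + 1 = 180 − 118 + 1 = 63 bp.

63 bp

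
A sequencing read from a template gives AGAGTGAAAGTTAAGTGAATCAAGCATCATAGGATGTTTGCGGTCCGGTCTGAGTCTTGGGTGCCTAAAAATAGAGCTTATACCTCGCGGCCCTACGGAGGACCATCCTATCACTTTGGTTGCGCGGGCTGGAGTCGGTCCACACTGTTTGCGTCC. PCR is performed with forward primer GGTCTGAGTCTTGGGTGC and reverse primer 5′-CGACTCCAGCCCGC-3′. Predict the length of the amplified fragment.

91 bp

Forward primer GGTCTGAGTCTTGGGTGC is found on the top strand at positions 47–64.
The reverse primer's reverse complement is GCGGGCTGGAGTCG, which matches the template at positions 124–137.
Product length = (reverse-primer end) − (forward-primer start) + 1 = 137 − 47 + 1 = 91 bp.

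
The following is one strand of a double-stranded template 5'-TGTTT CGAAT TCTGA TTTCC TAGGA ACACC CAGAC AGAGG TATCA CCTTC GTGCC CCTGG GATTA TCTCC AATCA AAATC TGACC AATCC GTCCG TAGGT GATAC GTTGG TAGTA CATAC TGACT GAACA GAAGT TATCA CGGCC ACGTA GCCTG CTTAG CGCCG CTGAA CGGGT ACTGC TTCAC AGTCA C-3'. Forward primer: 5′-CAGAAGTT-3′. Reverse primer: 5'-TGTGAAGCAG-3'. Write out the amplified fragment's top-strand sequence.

5'-CAGAAGTTATCACGGCCACGTAGCCTGCTTAGCGCCGCTGAACGGGTACTGCTTCACA-3'

Forward primer CAGAAGTT is found on the top strand at positions 129–136.
The reverse primer's reverse complement is CTGCTTCACA, which matches the template at positions 177–186.
The product is the template from position 129 through 186 (58 bp).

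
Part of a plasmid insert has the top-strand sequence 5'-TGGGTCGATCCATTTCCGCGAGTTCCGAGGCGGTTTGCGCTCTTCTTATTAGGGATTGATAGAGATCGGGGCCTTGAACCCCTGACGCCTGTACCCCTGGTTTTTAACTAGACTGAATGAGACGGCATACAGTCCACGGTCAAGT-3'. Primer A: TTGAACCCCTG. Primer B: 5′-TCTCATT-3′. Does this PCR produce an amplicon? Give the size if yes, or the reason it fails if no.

Primer A (TTGAACCCCTG) matches the top strand at positions 74–84; it acts as a forward primer.
Primer B's reverse complement is AATGAGA, matching the top strand at positions 116–122; it acts as a reverse primer.
The 3' ends face each other across positions 74–122, giving a 49 bp product.

Yes — a 49 bp product.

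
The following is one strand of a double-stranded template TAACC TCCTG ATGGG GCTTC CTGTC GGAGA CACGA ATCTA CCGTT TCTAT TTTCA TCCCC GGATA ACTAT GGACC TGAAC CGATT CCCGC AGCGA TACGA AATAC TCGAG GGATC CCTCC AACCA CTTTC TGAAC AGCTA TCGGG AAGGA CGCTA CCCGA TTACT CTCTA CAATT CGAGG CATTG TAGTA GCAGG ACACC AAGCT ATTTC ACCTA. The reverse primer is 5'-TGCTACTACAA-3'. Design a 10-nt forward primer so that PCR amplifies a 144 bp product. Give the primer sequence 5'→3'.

The reverse primer's reverse complement TTGTAGTAGCA matches the template at positions 183–193, so the product ends at position 193.
A 144 bp product then starts at position 193 − 144 + 1 = 50.
The forward primer is identical to the top strand there: TTTTCATCCC.

5'-TTTTCATCCC-3'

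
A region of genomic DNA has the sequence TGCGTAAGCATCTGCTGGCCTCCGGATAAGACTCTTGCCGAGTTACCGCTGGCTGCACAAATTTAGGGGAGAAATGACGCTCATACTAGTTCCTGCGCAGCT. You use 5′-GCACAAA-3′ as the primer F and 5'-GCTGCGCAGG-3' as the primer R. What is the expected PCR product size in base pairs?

47 bp

Forward primer GCACAAA is found on the top strand at positions 55–61.
Reverse complement of the reverse primer: CCTGCGCAGC. This occurs on the top strand at positions 92–101.
The product runs from position 55 to position 101, so its length is 101 − 55 + 1 = 47 bp.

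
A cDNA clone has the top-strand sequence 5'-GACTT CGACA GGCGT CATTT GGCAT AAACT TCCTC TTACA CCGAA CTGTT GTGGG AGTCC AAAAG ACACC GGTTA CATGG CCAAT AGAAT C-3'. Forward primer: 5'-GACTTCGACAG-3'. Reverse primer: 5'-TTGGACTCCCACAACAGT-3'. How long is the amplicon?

62 bp

The forward primer matches the template at positions 1–11.
Taking the reverse complement of TTGGACTCCCACAACAGT gives ACTGTTGTGGGAGTCCAA, found at positions 45–62 on the template; the primer anneals here to the top strand with its 3' end pointing upstream.
The product runs from position 1 to position 62, so its length is 62 − 1 + 1 = 62 bp.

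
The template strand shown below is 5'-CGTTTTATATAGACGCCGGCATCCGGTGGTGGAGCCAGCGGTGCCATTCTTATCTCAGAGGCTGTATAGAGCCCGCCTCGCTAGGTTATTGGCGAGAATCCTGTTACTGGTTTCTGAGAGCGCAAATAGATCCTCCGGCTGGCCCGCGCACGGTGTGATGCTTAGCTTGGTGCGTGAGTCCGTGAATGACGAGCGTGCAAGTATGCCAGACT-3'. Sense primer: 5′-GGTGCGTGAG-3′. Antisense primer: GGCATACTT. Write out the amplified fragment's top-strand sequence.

The forward primer matches the template at positions 169–178.
Taking the reverse complement of GGCATACTT gives AAGTATGCC, found at positions 199–207 on the template; the primer anneals here to the top strand with its 3' end pointing upstream.
The product is the template from position 169 through 207 (39 bp).

5'-GGTGCGTGAGTCCGTGAATGACGAGCGTGCAAGTATGCC-3'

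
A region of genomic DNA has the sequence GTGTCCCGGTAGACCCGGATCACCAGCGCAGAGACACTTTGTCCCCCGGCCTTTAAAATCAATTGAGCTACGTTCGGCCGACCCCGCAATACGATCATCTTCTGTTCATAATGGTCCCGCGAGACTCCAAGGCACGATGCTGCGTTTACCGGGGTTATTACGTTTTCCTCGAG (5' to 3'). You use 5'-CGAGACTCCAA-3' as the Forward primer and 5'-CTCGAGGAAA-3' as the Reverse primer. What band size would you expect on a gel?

54 bp

Scanning the template, CGAGACTCCAA occurs at positions 120–130; this primer anneals to the bottom strand there with its 3' end pointing downstream.
Reverse complement of the reverse primer: TTTCCTCGAG. This occurs on the top strand at positions 164–173.
Amplicon spans positions 120–173: 54 bp.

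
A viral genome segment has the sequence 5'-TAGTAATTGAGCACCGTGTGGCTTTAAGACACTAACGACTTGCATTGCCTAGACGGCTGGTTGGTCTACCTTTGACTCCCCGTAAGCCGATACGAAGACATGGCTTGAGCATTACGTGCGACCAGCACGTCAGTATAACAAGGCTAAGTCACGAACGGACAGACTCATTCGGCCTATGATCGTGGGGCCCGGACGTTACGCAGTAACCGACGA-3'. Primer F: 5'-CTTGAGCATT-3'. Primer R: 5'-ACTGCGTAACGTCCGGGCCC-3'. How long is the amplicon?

The forward primer matches the template at positions 104–113.
The reverse primer's reverse complement is GGGCCCGGACGTTACGCAGT, which matches the template at positions 185–204.
The product runs from position 104 to position 204, so its length is 204 − 104 + 1 = 101 bp.

101 bp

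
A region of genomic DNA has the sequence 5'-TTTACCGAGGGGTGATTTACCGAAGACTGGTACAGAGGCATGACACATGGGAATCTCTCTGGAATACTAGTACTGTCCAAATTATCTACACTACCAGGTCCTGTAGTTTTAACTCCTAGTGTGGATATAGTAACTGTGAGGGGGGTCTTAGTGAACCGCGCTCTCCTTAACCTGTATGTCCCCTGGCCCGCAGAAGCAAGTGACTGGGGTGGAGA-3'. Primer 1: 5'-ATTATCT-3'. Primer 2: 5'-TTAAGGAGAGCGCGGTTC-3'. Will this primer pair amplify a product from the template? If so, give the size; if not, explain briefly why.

Yes — a 90 bp product.

Primer 1 (ATTATCT) matches the top strand at positions 81–87; it acts as a forward primer.
Primer 2's reverse complement is GAACCGCGCTCTCCTTAA, matching the top strand at positions 153–170; it acts as a reverse primer.
The 3' ends face each other across positions 81–170, giving a 90 bp product.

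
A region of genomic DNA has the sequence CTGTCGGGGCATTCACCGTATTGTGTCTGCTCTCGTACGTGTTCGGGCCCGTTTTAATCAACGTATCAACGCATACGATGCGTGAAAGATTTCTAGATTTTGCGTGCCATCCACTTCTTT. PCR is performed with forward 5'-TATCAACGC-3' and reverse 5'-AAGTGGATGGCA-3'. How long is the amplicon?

Scanning the template, TATCAACGC occurs at positions 64–72; this primer anneals to the bottom strand there with its 3' end pointing downstream.
The reverse primer's reverse complement is TGCCATCCACTT, which matches the template at positions 105–116.
Product length = (reverse-primer end) − (forward-primer start) + 1 = 116 − 64 + 1 = 53 bp.

53 bp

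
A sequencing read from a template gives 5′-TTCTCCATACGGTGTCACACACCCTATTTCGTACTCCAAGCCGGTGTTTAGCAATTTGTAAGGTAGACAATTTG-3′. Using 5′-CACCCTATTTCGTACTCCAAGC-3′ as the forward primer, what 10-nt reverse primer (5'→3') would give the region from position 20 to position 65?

5'-TACCTTACAA-3'

The product's 3' end on the top strand is position 65.
The reverse primer anneals to the top strand over positions 56–65, i.e. to TTGTAAGGTA.
Its sequence written 5'→3' is the reverse complement: TACCTTACAA.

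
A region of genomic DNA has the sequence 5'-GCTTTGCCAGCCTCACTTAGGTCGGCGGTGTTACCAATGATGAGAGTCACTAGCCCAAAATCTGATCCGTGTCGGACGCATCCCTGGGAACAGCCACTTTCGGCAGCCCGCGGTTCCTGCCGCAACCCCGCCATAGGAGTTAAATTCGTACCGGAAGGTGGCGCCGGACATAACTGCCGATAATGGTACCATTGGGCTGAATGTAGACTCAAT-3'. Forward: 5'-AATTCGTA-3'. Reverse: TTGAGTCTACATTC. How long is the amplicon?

70 bp

Scanning the template, AATTCGTA occurs at positions 143–150; this primer anneals to the bottom strand there with its 3' end pointing downstream.
The reverse primer's reverse complement is GAATGTAGACTCAA, which matches the template at positions 199–212.
Amplicon spans positions 143–212: 70 bp.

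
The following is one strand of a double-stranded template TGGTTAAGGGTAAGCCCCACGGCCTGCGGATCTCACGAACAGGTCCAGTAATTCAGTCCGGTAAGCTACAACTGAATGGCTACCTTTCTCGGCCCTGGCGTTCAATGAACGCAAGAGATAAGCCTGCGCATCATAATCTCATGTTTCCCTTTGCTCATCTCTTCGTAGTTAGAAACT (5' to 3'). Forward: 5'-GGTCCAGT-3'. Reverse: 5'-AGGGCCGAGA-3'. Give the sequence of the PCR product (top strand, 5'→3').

5'-GGTCCAGTAATTCAGTCCGGTAAGCTACAACTGAATGGCTACCTTTCTCGGCCCT-3'

The forward primer matches the template at positions 42–49.
Reverse complement of the reverse primer: TCTCGGCCCT. This occurs on the top strand at positions 87–96.
The product is the template from position 42 through 96 (55 bp).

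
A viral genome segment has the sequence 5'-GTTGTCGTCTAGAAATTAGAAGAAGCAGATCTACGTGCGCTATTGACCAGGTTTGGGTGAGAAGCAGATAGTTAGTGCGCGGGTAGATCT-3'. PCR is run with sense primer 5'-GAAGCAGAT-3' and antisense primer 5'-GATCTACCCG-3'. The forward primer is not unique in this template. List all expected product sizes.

68 bp, 29 bp

The forward primer GAAGCAGAT matches the top strand at positions 22–30, 61–69.
The reverse primer's reverse complement is CGGGTAGATC, matching at positions 80–89.
Each forward site pairs with the reverse site to give a product ending at position 89: sizes 68, 29 bp.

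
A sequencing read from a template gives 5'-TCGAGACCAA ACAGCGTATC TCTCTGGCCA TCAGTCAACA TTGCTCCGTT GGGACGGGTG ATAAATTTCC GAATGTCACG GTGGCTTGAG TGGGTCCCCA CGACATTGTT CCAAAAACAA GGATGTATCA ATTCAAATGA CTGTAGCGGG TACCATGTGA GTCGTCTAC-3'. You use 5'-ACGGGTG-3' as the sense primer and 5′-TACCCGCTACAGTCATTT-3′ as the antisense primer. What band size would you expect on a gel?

Forward primer ACGGGTG is found on the top strand at positions 54–60.
The reverse primer's reverse complement is AAATGACTGTAGCGGGTA, which matches the template at positions 135–152.
Product length = (reverse-primer end) − (forward-primer start) + 1 = 152 − 54 + 1 = 99 bp.

99 bp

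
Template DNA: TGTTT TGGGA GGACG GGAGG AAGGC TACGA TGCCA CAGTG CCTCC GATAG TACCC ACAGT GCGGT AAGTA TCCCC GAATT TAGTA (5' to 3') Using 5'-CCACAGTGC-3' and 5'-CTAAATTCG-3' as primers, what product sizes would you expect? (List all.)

51 bp, 30 bp

The forward primer CCACAGTGC matches the top strand at positions 33–41, 54–62.
The reverse primer's reverse complement is CGAATTTAG, matching at positions 75–83.
Each forward site pairs with the reverse site to give a product ending at position 83: sizes 51, 30 bp.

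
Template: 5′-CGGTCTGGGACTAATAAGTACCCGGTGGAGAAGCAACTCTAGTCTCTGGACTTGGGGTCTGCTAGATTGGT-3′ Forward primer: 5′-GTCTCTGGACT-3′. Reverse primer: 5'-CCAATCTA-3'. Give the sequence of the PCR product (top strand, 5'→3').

5'-GTCTCTGGACTTGGGGTCTGCTAGATTGG-3'

The forward primer matches the template at positions 42–52.
Reverse complement of the reverse primer: TAGATTGG. This occurs on the top strand at positions 63–70.
The product is the template from position 42 through 70 (29 bp).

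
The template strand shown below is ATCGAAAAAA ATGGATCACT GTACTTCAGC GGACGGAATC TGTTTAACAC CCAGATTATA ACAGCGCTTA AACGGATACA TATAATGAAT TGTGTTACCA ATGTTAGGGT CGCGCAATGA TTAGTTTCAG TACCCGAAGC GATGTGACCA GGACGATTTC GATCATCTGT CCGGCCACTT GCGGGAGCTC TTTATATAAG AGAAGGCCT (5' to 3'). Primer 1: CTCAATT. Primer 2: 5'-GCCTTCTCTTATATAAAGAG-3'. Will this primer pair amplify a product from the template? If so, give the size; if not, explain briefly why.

Primer 1 (CTCAATT) does not match the top strand, and its reverse complement AATTGAG does not match either.
With no annealing site for primer 1, no amplification occurs.

No product — primer 1 has no binding site in the template.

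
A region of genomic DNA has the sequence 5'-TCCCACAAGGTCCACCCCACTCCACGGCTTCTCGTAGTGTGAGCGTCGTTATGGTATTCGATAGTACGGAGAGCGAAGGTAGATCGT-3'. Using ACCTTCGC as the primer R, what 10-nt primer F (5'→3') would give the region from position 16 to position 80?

5'-CCCACTCCAC-3'

The reverse primer's reverse complement GCGAAGGT matches the template at positions 73–80; the product starts at position 16.
The forward primer is identical to the top strand over positions 16–25: CCCACTCCAC.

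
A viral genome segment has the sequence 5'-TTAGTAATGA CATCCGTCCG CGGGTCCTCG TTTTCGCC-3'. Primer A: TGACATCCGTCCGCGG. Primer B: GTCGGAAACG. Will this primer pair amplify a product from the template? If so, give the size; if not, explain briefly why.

No product — primer B has no binding site in the template.

Primer B (GTCGGAAACG) does not match the top strand, and its reverse complement CGTTTCCGAC does not match either.
With no annealing site for primer B, no amplification occurs.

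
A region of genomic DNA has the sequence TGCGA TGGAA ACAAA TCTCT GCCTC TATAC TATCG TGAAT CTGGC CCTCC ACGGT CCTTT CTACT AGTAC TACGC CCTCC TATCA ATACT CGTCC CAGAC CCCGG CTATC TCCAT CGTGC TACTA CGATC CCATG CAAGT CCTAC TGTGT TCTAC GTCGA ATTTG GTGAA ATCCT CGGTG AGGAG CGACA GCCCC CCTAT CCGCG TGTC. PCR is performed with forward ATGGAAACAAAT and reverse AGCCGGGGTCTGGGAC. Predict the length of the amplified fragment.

103 bp

Scanning the template, ATGGAAACAAAT occurs at positions 5–16; this primer anneals to the bottom strand there with its 3' end pointing downstream.
Reverse complement of the reverse primer: GTCCCAGACCCCGGCT. This occurs on the top strand at positions 92–107.
Amplicon spans positions 5–107: 103 bp.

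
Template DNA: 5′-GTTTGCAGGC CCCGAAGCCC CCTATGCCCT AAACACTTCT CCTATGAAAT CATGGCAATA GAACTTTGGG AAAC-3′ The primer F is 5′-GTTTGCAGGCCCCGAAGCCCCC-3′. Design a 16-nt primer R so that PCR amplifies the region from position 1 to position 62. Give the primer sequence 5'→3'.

The product's 3' end on the top strand is position 62.
The reverse primer anneals to the top strand over positions 47–62, i.e. to AAATCATGGCAATAGA.
Its sequence written 5'→3' is the reverse complement: TCTATTGCCATGATTT.

5'-TCTATTGCCATGATTT-3'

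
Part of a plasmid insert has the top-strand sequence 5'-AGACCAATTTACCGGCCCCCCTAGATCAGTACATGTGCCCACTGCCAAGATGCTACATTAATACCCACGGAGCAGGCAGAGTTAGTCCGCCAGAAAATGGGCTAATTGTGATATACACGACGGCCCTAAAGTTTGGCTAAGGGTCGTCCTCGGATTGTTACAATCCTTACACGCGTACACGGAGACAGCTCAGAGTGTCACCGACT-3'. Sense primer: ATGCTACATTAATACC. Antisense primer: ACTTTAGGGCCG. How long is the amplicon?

Forward primer ATGCTACATTAATACC is found on the top strand at positions 50–65.
The reverse primer's reverse complement is CGGCCCTAAAGT, which matches the template at positions 121–132.
Amplicon spans positions 50–132: 83 bp.

83 bp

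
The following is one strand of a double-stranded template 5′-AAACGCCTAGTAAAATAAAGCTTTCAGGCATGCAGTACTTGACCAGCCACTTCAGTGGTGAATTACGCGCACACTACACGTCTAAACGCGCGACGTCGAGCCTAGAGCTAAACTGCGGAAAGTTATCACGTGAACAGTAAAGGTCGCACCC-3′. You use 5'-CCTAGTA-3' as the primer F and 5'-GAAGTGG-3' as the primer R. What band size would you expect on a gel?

48 bp

Forward primer CCTAGTA is found on the top strand at positions 6–12.
Taking the reverse complement of GAAGTGG gives CCACTTC, found at positions 47–53 on the template; the primer anneals here to the top strand with its 3' end pointing upstream.
The product runs from position 6 to position 53, so its length is 53 − 6 + 1 = 48 bp.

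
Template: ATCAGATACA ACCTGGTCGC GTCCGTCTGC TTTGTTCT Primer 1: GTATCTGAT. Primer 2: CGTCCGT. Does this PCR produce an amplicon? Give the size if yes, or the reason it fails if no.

No product — the primers' 3' ends point away from each other.

Primer 1 (GTATCTGAT) has reverse complement ATCAGATAC, which matches the top strand at positions 1–9; primer 1 anneals to the top strand there with its 3' end pointing upstream toward position 1.
Primer 2 (CGTCCGT) matches the top strand directly at positions 20–26; it anneals to the bottom strand with its 3' end pointing downstream toward position 26.
The 3' ends diverge (primer 1 extends toward position 1, primer 2 toward position 38), so the primers never converge on a shared product.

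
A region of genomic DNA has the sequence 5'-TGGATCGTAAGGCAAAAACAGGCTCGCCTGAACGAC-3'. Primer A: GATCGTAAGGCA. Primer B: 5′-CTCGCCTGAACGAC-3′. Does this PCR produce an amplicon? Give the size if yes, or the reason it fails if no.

Primer A (GATCGTAAGGCA) matches the top strand at positions 3–14 (3' end points downstream).
Primer B (CTCGCCTGAACGAC) also matches the top strand directly, at positions 23–36 — its reverse complement GTCGTTCAGGCGAG is not present.
Both primers anneal to the bottom strand with 3' ends pointing the same way, so neither can prime synthesis back toward the other.

No product — both primers anneal to the same strand and extend in the same direction.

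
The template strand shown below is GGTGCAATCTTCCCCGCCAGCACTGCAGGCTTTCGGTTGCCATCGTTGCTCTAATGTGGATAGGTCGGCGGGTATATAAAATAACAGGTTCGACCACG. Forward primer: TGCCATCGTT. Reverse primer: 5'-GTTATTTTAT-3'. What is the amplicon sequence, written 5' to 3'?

The forward primer matches the template at positions 38–47.
Taking the reverse complement of GTTATTTTAT gives ATAAAATAAC, found at positions 76–85 on the template; the primer anneals here to the top strand with its 3' end pointing upstream.
The product is the template from position 38 through 85 (48 bp).

5'-TGCCATCGTTGCTCTAATGTGGATAGGTCGGCGGGTATATAAAATAAC-3'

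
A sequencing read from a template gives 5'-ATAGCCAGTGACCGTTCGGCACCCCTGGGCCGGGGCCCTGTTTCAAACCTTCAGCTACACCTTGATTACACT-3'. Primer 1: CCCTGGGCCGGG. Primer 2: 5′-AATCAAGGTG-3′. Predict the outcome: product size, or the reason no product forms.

Primer 1 (CCCTGGGCCGGG) matches the top strand at positions 23–34; it acts as a forward primer.
Primer 2's reverse complement is CACCTTGATT, matching the top strand at positions 58–67; it acts as a reverse primer.
The 3' ends face each other across positions 23–67, giving a 45 bp product.

Yes — a 45 bp product.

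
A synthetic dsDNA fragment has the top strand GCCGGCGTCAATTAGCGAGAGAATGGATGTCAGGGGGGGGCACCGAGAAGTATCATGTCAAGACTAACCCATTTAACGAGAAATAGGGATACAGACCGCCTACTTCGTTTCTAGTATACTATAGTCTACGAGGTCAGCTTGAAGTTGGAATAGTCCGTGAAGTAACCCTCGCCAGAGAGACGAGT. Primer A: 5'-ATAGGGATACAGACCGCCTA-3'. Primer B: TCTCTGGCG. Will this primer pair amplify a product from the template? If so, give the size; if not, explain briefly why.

Yes — a 96 bp product.

Primer A (ATAGGGATACAGACCGCCTA) matches the top strand at positions 83–102; it acts as a forward primer.
Primer B's reverse complement is CGCCAGAGA, matching the top strand at positions 170–178; it acts as a reverse primer.
The 3' ends face each other across positions 83–178, giving a 96 bp product.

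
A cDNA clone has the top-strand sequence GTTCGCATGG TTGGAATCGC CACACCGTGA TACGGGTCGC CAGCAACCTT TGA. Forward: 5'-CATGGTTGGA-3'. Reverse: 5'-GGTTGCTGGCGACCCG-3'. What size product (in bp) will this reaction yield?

43 bp

Forward primer CATGGTTGGA is found on the top strand at positions 6–15.
The reverse primer's reverse complement is CGGGTCGCCAGCAACC, which matches the template at positions 33–48.
Amplicon spans positions 6–48: 43 bp.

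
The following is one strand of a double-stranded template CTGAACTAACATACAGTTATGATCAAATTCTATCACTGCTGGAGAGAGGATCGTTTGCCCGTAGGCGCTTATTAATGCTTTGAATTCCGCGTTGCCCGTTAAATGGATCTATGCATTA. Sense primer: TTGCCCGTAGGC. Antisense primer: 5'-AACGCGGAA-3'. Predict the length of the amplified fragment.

39 bp

The forward primer matches the template at positions 55–66.
The reverse primer's reverse complement is TTCCGCGTT, which matches the template at positions 85–93.
Product length = (reverse-primer end) − (forward-primer start) + 1 = 93 − 55 + 1 = 39 bp.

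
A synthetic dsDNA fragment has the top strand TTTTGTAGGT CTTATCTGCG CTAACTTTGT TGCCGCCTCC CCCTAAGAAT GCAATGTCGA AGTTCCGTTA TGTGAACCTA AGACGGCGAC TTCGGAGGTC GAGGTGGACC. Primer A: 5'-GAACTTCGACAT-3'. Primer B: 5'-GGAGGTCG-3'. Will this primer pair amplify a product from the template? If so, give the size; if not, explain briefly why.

No product — the primers' 3' ends point away from each other.

Primer A (GAACTTCGACAT) has reverse complement ATGTCGAAGTTC, which matches the top strand at positions 54–65; primer A anneals to the top strand there with its 3' end pointing upstream toward position 54.
Primer B (GGAGGTCG) matches the top strand directly at positions 94–101; it anneals to the bottom strand with its 3' end pointing downstream toward position 101.
The 3' ends diverge (primer A extends toward position 1, primer B toward position 110), so the primers never converge on a shared product.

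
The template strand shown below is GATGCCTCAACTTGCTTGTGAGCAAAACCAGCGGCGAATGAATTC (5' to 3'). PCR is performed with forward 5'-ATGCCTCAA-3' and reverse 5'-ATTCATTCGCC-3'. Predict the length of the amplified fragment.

Forward primer ATGCCTCAA is found on the top strand at positions 2–10.
Reverse complement of the reverse primer: GGCGAATGAAT. This occurs on the top strand at positions 33–43.
The product runs from position 2 to position 43, so its length is 43 − 2 + 1 = 42 bp.

42 bp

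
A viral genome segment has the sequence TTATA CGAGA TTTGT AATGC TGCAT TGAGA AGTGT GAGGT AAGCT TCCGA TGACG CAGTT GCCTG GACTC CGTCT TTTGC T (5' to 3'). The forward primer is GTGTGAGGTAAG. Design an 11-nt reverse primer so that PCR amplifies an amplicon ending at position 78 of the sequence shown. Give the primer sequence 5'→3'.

5'-AAAAGACGGAG-3'

The forward primer binds at positions 32–43; the product's 3' end on the top strand is position 78.
The reverse primer anneals to the top strand over positions 68–78, i.e. to CTCCGTCTTTT.
Its sequence written 5'→3' is the reverse complement: AAAAGACGGAG.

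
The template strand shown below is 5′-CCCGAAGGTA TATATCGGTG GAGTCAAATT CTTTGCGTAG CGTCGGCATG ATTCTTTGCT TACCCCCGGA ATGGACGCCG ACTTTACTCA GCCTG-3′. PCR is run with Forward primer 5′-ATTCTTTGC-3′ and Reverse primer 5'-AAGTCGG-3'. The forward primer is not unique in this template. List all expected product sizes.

The forward primer ATTCTTTGC matches the top strand at positions 28–36, 51–59.
The reverse primer's reverse complement is CCGACTT, matching at positions 78–84.
Each forward site pairs with the reverse site to give a product ending at position 84: sizes 57, 34 bp.

57 bp, 34 bp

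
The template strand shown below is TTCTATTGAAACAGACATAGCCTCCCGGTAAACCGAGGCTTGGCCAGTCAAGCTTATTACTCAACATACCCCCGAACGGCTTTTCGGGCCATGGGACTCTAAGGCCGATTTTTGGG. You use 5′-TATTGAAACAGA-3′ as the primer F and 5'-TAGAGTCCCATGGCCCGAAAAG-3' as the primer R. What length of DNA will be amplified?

98 bp

Scanning the template, TATTGAAACAGA occurs at positions 4–15; this primer anneals to the bottom strand there with its 3' end pointing downstream.
Reverse complement of the reverse primer: CTTTTCGGGCCATGGGACTCTA. This occurs on the top strand at positions 80–101.
Product length = (reverse-primer end) − (forward-primer start) + 1 = 101 − 4 + 1 = 98 bp.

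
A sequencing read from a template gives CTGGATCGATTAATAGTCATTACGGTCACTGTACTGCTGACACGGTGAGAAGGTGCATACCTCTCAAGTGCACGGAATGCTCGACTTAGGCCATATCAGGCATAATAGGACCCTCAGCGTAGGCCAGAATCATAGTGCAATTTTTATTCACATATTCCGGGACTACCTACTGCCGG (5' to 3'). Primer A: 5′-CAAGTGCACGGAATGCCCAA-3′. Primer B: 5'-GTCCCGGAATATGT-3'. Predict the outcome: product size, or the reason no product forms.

No product — primer A has no binding site in the template.

Primer A (CAAGTGCACGGAATGCCCAA) does not match the top strand, and its reverse complement TTGGGCATTCCGTGCACTTG does not match either.
With no annealing site for primer A, no amplification occurs.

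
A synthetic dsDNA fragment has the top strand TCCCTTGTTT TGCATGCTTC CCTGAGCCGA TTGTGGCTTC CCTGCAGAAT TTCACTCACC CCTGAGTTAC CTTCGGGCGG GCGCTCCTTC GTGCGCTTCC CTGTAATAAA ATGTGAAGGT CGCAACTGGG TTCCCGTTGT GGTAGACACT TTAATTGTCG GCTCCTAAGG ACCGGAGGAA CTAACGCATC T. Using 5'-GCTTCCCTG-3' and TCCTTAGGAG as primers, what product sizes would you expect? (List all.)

The forward primer GCTTCCCTG matches the top strand at positions 16–24, 36–44, 95–103.
The reverse primer's reverse complement is CTCCTAAGGA, matching at positions 162–171.
Each forward site pairs with the reverse site to give a product ending at position 171: sizes 156, 136, 77 bp.

156 bp, 136 bp, 77 bp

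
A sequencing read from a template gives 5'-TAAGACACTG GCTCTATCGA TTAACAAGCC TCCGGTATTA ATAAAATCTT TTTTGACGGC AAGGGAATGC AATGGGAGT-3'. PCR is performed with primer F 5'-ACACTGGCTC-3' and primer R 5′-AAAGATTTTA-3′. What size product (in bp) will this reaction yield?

47 bp

The forward primer matches the template at positions 5–14.
Reverse complement of the reverse primer: TAAAATCTTT. This occurs on the top strand at positions 42–51.
Product length = (reverse-primer end) − (forward-primer start) + 1 = 51 − 5 + 1 = 47 bp.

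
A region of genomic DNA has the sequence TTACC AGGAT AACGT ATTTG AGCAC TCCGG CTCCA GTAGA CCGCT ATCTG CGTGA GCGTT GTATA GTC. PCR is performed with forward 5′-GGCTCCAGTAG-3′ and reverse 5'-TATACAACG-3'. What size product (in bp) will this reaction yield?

37 bp

Forward primer GGCTCCAGTAG is found on the top strand at positions 29–39.
The reverse primer's reverse complement is CGTTGTATA, which matches the template at positions 57–65.
Product length = (reverse-primer end) − (forward-primer start) + 1 = 65 − 29 + 1 = 37 bp.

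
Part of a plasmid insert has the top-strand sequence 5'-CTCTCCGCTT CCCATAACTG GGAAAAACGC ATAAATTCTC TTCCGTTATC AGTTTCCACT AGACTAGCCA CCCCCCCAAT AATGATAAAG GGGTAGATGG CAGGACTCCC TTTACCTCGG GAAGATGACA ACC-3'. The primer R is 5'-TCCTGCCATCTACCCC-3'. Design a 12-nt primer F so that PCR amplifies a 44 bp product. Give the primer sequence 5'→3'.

The reverse primer's reverse complement GGGGTAGATGGCAGGA matches the template at positions 90–105, so the product ends at position 105.
A 44 bp product then starts at position 105 − 44 + 1 = 62.
The forward primer is identical to the top strand there: GACTAGCCACCC.

5'-GACTAGCCACCC-3'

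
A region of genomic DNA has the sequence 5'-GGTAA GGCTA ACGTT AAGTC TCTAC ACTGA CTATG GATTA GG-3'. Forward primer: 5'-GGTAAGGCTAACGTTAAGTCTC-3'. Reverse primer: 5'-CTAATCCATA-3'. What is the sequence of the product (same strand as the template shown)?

5'-GGTAAGGCTAACGTTAAGTCTCTACACTGACTATGGATTAG-3'

Scanning the template, GGTAAGGCTAACGTTAAGTCTC occurs at positions 1–22; this primer anneals to the bottom strand there with its 3' end pointing downstream.
Reverse complement of the reverse primer: TATGGATTAG. This occurs on the top strand at positions 32–41.
The product is the template from position 1 through 41 (41 bp).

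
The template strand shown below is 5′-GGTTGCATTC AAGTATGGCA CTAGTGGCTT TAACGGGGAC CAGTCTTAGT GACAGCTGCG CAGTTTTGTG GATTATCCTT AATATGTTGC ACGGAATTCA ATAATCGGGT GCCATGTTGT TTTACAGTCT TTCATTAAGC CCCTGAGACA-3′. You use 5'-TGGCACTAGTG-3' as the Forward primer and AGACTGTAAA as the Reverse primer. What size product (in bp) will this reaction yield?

Scanning the template, TGGCACTAGTG occurs at positions 16–26; this primer anneals to the bottom strand there with its 3' end pointing downstream.
The reverse primer's reverse complement is TTTACAGTCT, which matches the template at positions 121–130.
The product runs from position 16 to position 130, so its length is 130 − 16 + 1 = 115 bp.

115 bp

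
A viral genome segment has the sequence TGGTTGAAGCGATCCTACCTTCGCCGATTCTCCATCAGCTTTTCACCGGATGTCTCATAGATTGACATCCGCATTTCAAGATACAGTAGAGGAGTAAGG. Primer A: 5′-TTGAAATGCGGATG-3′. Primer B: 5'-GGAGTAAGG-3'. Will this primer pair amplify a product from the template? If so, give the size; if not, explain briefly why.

No product — the primers' 3' ends point away from each other.

Primer A (TTGAAATGCGGATG) has reverse complement CATCCGCATTTCAA, which matches the top strand at positions 66–79; primer A anneals to the top strand there with its 3' end pointing upstream toward position 66.
Primer B (GGAGTAAGG) matches the top strand directly at positions 91–99; it anneals to the bottom strand with its 3' end pointing downstream toward position 99.
The 3' ends diverge (primer A extends toward position 1, primer B toward position 99), so the primers never converge on a shared product.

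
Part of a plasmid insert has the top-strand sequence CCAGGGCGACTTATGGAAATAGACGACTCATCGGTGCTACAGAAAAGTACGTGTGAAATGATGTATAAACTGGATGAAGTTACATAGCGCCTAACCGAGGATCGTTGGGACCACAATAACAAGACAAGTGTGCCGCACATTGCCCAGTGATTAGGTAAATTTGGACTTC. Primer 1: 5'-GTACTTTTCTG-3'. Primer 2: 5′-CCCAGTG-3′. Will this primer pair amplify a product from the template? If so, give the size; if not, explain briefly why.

Primer 1 (GTACTTTTCTG) has reverse complement CAGAAAAGTAC, which matches the top strand at positions 40–50; primer 1 anneals to the top strand there with its 3' end pointing upstream toward position 40.
Primer 2 (CCCAGTG) matches the top strand directly at positions 143–149; it anneals to the bottom strand with its 3' end pointing downstream toward position 149.
The 3' ends diverge (primer 1 extends toward position 1, primer 2 toward position 169), so the primers never converge on a shared product.

No product — the primers' 3' ends point away from each other.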